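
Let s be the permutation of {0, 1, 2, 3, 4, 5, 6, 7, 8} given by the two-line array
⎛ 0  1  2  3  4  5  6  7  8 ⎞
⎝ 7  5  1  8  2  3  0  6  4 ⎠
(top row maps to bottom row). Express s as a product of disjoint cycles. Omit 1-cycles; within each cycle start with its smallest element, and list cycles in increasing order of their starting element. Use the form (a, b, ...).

(0, 7, 6)(1, 5, 3, 8, 4, 2)

From 0: 0 → 7 → 6 → 0, closing the cycle (0, 7, 6).
Repeating from the next unused element and collecting all non-trivial cycles gives (0, 7, 6)(1, 5, 3, 8, 4, 2).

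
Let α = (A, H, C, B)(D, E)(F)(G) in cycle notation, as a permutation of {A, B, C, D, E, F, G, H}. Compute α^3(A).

A lies in the 4-cycle (A, H, C, B).
Advancing 3 steps from A: A → H → C → B.

B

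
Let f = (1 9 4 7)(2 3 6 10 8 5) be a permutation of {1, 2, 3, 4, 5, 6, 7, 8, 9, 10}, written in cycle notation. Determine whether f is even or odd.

The cycle lengths are 6, 4.
A cycle of length ℓ contributes ℓ−1 transpositions, so f is a product of 5 + 3 = 8 transpositions — even.

even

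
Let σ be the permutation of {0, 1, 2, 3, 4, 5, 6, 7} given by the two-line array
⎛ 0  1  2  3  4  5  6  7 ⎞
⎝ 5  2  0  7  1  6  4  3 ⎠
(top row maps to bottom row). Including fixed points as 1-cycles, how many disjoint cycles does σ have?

The cycle decomposition is (0 5 6 4 1 2)(3 7), which has 2 cycles (counting 1-cycles).

2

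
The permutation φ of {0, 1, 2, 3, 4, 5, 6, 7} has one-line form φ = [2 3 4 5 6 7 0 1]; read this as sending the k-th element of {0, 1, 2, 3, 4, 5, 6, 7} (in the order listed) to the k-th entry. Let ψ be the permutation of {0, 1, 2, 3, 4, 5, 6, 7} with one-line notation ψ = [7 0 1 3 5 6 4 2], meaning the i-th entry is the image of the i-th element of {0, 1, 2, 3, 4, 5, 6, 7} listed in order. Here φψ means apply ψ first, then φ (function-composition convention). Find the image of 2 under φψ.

3

ψ(2) = 1, then φ(1) = 3; composing gives (φψ)(2) = 3.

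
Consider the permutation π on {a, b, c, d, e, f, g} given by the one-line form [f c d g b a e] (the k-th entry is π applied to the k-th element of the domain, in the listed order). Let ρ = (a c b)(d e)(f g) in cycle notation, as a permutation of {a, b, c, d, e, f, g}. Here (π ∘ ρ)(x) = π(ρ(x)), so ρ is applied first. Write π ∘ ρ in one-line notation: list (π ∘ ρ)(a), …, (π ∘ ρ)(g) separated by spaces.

d f c b g e a

Chase each element through ρ then π: a → c → d; b → a → f; c → b → c; d → e → b; e → d → g; f → g → e; g → f → a.
Collecting the images, π ∘ ρ = [d f c b g e a].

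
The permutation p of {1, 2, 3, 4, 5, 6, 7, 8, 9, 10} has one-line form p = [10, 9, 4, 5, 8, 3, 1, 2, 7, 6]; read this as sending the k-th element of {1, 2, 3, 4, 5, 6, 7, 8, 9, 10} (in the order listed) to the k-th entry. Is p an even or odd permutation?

In disjoint-cycle form the cycle lengths are 10.
A cycle is odd iff its length is even; p has 1 even-length cycle, so sgn(p) = (−1)^1 and p is odd.

odd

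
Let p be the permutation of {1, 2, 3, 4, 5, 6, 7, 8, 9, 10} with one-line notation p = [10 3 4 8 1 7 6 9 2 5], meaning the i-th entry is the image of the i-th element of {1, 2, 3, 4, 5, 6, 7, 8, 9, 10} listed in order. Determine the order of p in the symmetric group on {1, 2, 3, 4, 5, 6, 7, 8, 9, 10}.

30

The disjoint-cycle form of p has cycle lengths 5, 3, 2.
The order of p is the least common multiple of its cycle lengths: lcm(5, 3, 2) = 30.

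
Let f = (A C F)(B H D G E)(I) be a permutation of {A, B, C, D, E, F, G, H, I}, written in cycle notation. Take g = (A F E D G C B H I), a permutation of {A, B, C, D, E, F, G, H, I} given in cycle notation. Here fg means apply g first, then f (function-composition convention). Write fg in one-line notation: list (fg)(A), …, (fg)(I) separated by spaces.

A D H E G B F I C

For each element, apply g then f: A → F → A; B → H → D; C → B → H; D → G → E; E → D → G; F → E → B; G → C → F; H → I → I; I → A → C.
So fg in one-line form is A D H E G B F I C.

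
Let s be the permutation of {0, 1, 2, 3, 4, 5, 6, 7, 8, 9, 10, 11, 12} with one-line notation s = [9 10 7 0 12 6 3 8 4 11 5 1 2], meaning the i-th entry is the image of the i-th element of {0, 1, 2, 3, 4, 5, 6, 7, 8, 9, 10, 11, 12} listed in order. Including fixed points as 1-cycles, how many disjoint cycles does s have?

2

The cycle decomposition is (0 9 11 1 10 5 6 3)(2 7 8 4 12), which has 2 cycles (counting 1-cycles).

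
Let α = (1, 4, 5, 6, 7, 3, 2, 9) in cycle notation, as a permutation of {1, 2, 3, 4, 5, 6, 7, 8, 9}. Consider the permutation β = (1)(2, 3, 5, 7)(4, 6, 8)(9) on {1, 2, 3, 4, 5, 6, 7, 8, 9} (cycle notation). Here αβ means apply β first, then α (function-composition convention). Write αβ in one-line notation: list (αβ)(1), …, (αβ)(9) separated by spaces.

4 2 6 7 3 8 9 5 1

(αβ)(x) = α(β(x)). Computing each image: α(β(1)) = α(1) = 4, α(β(2)) = α(3) = 2, α(β(3)) = α(5) = 6, α(β(4)) = α(6) = 7, α(β(5)) = α(7) = 3, α(β(6)) = α(8) = 8, α(β(7)) = α(2) = 9, α(β(8)) = α(4) = 5, α(β(9)) = α(9) = 1.
Hence αβ = [4 2 6 7 3 8 9 5 1].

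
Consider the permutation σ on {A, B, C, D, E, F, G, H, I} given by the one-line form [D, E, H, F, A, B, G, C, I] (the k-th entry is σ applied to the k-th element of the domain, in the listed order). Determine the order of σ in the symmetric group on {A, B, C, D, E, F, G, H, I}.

10

Writing σ as disjoint cycles, the cycle lengths are 5, 2, 1, 1.
The order is lcm(5, 2) = 10.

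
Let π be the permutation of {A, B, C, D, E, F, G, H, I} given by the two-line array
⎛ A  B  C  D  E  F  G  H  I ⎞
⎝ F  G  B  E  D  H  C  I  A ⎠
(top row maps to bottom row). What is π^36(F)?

F

Tracing F → H → … returns to F after 4 steps, so F lies in a 4-cycle (A, F, H, I).
Since the cycle has length 4, π^36 acts on it the same as π^0 (36 mod 4 = 0).
So π^36(F) = F.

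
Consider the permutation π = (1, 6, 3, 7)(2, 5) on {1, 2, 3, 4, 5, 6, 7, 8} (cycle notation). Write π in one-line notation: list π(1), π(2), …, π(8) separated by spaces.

Image by image: 1→6, 2→5, 3→7, 4→4, 5→2, 6→3, 7→1, 8→8.
Listing these in domain order gives 6 5 7 4 2 3 1 8.

6 5 7 4 2 3 1 8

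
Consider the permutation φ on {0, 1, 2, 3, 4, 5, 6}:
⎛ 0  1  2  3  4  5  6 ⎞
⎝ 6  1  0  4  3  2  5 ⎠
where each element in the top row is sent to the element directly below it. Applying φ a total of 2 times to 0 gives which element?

Tracing 0 → 6 → … returns to 0 after 4 steps, so 0 lies in a 4-cycle (0, 6, 5, 2).
Stepping 2 places around the cycle: 0 → 6 → 5.

5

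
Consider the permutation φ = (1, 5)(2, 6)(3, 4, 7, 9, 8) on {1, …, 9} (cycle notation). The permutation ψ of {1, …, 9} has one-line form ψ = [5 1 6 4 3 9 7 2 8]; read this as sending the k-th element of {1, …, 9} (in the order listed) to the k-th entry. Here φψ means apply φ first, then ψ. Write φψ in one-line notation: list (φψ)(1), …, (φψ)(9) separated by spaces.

3 9 4 7 5 1 8 6 2

Chase each element through φ then ψ: 1 → 5 → 3; 2 → 6 → 9; 3 → 4 → 4; 4 → 7 → 7; 5 → 1 → 5; 6 → 2 → 1; 7 → 9 → 8; 8 → 3 → 6; 9 → 8 → 2.
Collecting the images, φψ = [3 9 4 7 5 1 8 6 2].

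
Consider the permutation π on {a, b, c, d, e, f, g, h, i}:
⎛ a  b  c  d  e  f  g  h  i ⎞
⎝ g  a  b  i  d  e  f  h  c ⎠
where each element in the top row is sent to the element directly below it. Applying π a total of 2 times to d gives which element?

Tracing d → i → … returns to d after 8 steps, so d lies in an 8-cycle (a g f e d i c b).
Advancing 2 steps from d: d → i → c.

c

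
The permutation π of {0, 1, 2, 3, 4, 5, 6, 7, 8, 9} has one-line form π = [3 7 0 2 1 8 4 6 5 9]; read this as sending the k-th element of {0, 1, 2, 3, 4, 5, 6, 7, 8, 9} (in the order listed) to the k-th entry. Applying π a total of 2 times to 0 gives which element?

2

Tracing 0 → 3 → … returns to 0 after 3 steps, so 0 lies in a 3-cycle (0, 3, 2).
Stepping 2 places around the cycle: 0 → 3 → 2.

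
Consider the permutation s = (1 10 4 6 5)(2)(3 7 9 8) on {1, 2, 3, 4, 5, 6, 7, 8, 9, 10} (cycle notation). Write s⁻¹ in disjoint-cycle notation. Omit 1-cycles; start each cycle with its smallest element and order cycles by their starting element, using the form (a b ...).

The inverse reverses each cycle.
Reversing each cycle of s and rotating so the smallest element leads gives (1 5 6 4 10)(3 8 9 7).

(1 5 6 4 10)(3 8 9 7)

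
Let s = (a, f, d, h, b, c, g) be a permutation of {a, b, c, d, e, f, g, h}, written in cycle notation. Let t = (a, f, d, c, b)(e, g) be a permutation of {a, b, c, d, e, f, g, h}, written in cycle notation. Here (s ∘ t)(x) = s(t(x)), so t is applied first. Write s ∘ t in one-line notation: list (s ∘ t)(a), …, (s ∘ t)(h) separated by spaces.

d f c g a h e b

Chase each element through t then s: a → f → d; b → a → f; c → b → c; d → c → g; e → g → a; f → d → h; g → e → e; h → h → b.
So s ∘ t in one-line form is d f c g a h e b.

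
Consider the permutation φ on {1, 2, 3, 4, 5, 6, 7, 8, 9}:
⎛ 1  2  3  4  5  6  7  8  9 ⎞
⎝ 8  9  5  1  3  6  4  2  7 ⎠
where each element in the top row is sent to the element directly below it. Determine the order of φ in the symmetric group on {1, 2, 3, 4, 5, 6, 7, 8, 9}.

Decomposing into disjoint cycles gives cycle lengths 6, 2, 1.
The order of φ is the least common multiple of its cycle lengths: lcm(6, 2) = 6.

6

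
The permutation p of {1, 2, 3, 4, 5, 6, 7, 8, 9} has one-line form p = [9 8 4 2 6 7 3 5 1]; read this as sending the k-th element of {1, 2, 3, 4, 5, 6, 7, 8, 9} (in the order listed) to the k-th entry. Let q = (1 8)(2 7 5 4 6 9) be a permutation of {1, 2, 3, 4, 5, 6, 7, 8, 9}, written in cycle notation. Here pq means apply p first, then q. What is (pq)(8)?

4

First apply p: p(8) = 5, then q(5) = 4. Thus (pq)(8) = 4.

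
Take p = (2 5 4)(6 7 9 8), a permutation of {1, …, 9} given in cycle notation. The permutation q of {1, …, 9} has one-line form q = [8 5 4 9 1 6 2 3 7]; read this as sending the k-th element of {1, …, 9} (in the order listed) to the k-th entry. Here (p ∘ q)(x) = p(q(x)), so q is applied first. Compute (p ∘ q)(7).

5

q(7) = 2, then p(2) = 5; composing gives (p ∘ q)(7) = 5.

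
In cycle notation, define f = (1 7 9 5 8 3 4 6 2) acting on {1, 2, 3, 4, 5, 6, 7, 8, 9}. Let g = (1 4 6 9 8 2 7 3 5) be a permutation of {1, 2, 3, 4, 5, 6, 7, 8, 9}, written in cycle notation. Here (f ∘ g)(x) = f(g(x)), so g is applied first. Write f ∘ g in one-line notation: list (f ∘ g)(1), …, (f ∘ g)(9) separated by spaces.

(f ∘ g)(x) = f(g(x)). Computing each image: f(g(1)) = f(4) = 6, f(g(2)) = f(7) = 9, f(g(3)) = f(5) = 8, f(g(4)) = f(6) = 2, f(g(5)) = f(1) = 7, f(g(6)) = f(9) = 5, f(g(7)) = f(3) = 4, f(g(8)) = f(2) = 1, f(g(9)) = f(8) = 3.
Hence f ∘ g = [6 9 8 2 7 5 4 1 3].

6 9 8 2 7 5 4 1 3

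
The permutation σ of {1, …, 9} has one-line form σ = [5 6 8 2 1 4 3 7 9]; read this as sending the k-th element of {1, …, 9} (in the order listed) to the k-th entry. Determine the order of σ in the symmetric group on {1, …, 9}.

6

Decomposing into disjoint cycles gives cycle lengths 3, 3, 2, 1.
The order of σ is the least common multiple of its cycle lengths: lcm(3, 3, 2) = 6.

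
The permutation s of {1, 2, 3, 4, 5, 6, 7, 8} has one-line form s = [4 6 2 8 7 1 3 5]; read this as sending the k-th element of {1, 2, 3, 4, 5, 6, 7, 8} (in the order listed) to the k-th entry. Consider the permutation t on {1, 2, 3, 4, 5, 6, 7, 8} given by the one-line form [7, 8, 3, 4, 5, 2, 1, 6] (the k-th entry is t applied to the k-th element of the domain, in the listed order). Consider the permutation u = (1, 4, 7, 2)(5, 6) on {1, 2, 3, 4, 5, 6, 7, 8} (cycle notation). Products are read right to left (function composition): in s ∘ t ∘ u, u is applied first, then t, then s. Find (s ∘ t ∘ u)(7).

Chase 7: u(7) = 2; t(2) = 8; s(8) = 5. Hence (s ∘ t ∘ u)(7) = 5.

5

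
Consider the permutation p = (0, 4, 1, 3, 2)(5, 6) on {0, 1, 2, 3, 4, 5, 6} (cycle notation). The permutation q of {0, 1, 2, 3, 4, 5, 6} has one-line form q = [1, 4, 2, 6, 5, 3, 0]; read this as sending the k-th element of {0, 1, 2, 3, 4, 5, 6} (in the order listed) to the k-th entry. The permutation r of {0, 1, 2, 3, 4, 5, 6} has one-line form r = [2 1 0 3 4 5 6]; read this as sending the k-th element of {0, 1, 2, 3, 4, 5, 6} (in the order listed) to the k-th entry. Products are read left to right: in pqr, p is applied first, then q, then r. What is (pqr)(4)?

4

Apply the permutations in order: p(4) = 1, then q(1) = 4, then r(4) = 4. So (pqr)(4) = 4.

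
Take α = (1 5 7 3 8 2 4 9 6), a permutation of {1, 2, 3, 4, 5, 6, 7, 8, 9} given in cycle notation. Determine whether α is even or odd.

even

The cycle lengths are 9.
A cycle is odd iff its length is even; α has 0 even-length cycles, so sgn(α) = (−1)^0 and α is even.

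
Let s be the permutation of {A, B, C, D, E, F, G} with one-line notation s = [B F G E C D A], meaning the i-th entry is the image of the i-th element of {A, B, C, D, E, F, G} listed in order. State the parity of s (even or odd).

even

In disjoint-cycle form the cycle lengths are 7.
A cycle is odd iff its length is even; s has 0 even-length cycles, so sgn(s) = (−1)^0 and s is even.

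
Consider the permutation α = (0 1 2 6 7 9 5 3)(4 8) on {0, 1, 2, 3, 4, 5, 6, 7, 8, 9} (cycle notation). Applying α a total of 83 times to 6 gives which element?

5

6 lies in the 8-cycle (0 1 2 6 7 9 5 3).
On an 8-cycle, α^8 is the identity, so α^83 = α^3 there (83 ≡ 3 mod 8).
Advancing 3 steps from 6: 6 → 7 → 9 → 5.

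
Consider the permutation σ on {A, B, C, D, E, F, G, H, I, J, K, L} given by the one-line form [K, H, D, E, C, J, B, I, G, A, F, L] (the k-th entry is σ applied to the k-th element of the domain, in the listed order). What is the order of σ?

The disjoint-cycle form of σ has cycle lengths 4, 4, 3, 1.
The order of σ is the least common multiple of its cycle lengths: lcm(4, 4, 3) = 12.

12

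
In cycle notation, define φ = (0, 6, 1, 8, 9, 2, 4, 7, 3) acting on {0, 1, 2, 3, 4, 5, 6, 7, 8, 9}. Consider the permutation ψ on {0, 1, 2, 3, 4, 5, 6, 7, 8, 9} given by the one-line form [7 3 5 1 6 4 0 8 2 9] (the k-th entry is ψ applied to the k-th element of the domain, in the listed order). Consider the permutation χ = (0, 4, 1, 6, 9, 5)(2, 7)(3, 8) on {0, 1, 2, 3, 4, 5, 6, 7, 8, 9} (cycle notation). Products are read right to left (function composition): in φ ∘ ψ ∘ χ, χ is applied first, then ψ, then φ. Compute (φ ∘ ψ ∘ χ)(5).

Chase 5: χ(5) = 0; ψ(0) = 7; φ(7) = 3. Hence (φ ∘ ψ ∘ χ)(5) = 3.

3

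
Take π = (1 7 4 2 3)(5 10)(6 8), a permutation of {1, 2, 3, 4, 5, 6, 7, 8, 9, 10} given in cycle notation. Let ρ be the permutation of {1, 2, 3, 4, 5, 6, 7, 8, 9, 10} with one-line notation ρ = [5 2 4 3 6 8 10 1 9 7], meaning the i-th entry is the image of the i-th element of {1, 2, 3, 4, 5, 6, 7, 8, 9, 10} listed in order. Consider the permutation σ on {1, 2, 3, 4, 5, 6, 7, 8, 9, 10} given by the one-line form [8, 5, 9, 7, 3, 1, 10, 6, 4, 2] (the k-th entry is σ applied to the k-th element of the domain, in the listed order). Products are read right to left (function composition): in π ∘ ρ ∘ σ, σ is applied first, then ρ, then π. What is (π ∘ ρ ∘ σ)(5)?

(π ∘ ρ ∘ σ)(5) = π(ρ(σ(5))). σ(5) = 3, then ρ(3) = 4, then π(4) = 2, so the result is 2.

2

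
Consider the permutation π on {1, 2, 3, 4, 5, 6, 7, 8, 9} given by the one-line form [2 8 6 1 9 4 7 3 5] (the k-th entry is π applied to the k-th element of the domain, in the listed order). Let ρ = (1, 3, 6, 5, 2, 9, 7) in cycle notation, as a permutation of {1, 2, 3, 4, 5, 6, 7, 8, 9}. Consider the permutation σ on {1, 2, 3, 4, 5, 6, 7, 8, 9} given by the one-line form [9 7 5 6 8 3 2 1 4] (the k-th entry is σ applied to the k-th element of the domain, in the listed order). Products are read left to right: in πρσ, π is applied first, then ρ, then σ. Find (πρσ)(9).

7

Apply the permutations in order: π(9) = 5, then ρ(5) = 2, then σ(2) = 7. So (πρσ)(9) = 7.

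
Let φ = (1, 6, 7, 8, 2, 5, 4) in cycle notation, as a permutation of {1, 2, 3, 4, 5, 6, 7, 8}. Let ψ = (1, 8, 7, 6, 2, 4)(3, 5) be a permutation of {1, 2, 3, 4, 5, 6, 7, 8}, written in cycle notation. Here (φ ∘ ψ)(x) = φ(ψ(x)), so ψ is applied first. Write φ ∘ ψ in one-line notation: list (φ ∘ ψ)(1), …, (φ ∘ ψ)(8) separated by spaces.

2 1 4 6 3 5 7 8

For each element, apply ψ then φ: 1 → 8 → 2; 2 → 4 → 1; 3 → 5 → 4; 4 → 1 → 6; 5 → 3 → 3; 6 → 2 → 5; 7 → 6 → 7; 8 → 7 → 8.
Collecting the images, φ ∘ ψ = [2 1 4 6 3 5 7 8].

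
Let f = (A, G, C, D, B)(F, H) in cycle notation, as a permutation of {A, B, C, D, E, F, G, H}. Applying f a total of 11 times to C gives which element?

D

C lies in the 5-cycle (A, G, C, D, B).
Powers repeat with period 5 on this cycle, and 11 mod 5 = 1, so f^11(C) = f^1(C).
Stepping 1 place around the cycle: C → D.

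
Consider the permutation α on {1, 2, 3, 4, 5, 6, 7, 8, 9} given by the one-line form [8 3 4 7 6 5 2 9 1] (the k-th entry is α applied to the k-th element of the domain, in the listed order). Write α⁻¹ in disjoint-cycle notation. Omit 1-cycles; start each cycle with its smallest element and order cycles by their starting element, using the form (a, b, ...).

(1, 9, 8)(2, 7, 4, 3)(5, 6)

The cycle decomposition of α is (1, 8, 9)(2, 3, 4, 7)(5, 6).
The inverse reverses every cycle; in canonical form, α⁻¹ = (1, 9, 8)(2, 7, 4, 3)(5, 6).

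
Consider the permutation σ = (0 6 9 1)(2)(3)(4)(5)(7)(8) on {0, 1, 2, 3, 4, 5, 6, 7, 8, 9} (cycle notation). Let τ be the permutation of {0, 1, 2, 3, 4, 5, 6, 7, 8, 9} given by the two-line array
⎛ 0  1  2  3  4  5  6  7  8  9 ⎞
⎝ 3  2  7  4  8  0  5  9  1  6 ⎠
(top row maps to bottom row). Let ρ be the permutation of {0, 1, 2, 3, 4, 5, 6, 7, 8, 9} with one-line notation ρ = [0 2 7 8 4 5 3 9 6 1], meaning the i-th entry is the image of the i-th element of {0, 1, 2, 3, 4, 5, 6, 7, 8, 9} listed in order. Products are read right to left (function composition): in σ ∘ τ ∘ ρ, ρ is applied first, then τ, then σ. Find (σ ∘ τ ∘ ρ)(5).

Chase 5: ρ(5) = 5; τ(5) = 0; σ(0) = 6. Hence (σ ∘ τ ∘ ρ)(5) = 6.

6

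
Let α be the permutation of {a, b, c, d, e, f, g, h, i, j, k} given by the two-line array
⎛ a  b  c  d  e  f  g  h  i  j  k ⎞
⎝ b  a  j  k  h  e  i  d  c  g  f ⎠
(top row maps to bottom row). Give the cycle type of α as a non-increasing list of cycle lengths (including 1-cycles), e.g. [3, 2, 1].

The disjoint cycles are (a, b)(c, j, g, i)(d, k, f, e, h), with lengths 5, 4, 2 in non-increasing order.

[5, 4, 2]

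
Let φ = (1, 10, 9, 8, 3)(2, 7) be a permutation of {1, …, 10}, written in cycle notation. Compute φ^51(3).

3 lies in the 5-cycle (1, 10, 9, 8, 3).
Powers repeat with period 5 on this cycle, and 51 mod 5 = 1, so φ^51(3) = φ^1(3).
Stepping 1 place around the cycle: 3 → 1.

1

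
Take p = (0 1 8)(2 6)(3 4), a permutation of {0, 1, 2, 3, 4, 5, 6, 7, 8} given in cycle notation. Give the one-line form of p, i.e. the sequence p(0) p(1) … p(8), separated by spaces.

1 8 6 4 3 5 2 7 0

Each element maps to the next entry in its cycle (wrapping to the front): 0→1, 1→8, 2→6, 3→4, 4→3, 5→5, 6→2, 7→7, 8→0.
Listing these in domain order gives 1 8 6 4 3 5 2 7 0.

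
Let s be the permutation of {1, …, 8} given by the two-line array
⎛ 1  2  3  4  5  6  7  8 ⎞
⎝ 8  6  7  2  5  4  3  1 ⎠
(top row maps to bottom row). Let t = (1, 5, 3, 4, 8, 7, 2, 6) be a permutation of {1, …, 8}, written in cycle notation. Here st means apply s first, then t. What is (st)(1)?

7

First apply s: s(1) = 8, then t(8) = 7. Thus (st)(1) = 7.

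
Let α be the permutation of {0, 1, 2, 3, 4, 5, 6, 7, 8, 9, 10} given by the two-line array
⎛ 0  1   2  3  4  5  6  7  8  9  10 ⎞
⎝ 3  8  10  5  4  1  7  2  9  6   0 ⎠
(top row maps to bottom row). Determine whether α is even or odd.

In disjoint-cycle form the cycle lengths are 10, 1.
A cycle of length ℓ contributes ℓ−1 transpositions, so α is a product of 9 transpositions — odd.

odd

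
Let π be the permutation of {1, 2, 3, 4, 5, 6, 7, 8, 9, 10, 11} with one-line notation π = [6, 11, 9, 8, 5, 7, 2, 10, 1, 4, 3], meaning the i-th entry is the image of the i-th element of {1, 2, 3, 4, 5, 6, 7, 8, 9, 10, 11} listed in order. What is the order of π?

Writing π as disjoint cycles, the cycle lengths are 7, 3, 1.
The order is lcm(7, 3) = 21.

21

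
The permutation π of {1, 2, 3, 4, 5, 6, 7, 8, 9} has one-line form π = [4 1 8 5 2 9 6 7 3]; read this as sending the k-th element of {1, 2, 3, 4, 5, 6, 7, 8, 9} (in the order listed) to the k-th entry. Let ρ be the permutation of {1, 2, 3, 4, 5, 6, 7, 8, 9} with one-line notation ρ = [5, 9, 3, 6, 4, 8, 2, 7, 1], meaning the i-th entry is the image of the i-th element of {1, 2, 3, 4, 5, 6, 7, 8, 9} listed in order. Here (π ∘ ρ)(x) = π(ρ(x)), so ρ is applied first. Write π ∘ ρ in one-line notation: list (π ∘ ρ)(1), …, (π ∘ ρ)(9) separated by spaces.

For each element, apply ρ then π: 1 → 5 → 2; 2 → 9 → 3; 3 → 3 → 8; 4 → 6 → 9; 5 → 4 → 5; 6 → 8 → 7; 7 → 2 → 1; 8 → 7 → 6; 9 → 1 → 4.
So π ∘ ρ in one-line form is 2 3 8 9 5 7 1 6 4.

2 3 8 9 5 7 1 6 4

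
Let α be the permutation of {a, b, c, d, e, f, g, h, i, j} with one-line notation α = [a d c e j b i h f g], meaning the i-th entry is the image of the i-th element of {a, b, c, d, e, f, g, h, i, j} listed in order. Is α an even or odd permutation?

In disjoint-cycle form the cycle lengths are 7, 1, 1, 1.
A cycle of length ℓ contributes ℓ−1 transpositions, so α is a product of 6 transpositions — even.

even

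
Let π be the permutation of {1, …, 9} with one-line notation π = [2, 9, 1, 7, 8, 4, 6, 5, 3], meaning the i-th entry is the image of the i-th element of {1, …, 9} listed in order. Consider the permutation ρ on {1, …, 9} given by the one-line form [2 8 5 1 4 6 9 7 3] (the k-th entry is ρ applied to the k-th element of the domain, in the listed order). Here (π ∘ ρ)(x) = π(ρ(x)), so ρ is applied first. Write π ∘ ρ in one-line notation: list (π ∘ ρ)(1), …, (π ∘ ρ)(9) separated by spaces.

9 5 8 2 7 4 3 6 1

(π ∘ ρ)(x) = π(ρ(x)). Computing each image: π(ρ(1)) = π(2) = 9, π(ρ(2)) = π(8) = 5, π(ρ(3)) = π(5) = 8, π(ρ(4)) = π(1) = 2, π(ρ(5)) = π(4) = 7, π(ρ(6)) = π(6) = 4, π(ρ(7)) = π(9) = 3, π(ρ(8)) = π(7) = 6, π(ρ(9)) = π(3) = 1.
Hence π ∘ ρ = [9 5 8 2 7 4 3 6 1].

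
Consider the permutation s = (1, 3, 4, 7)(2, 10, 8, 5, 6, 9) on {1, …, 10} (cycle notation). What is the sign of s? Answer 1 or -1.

1

The cycle lengths are 6, 4.
A cycle of length ℓ contributes ℓ−1 transpositions, so s is a product of 5 + 3 = 8 transpositions — even.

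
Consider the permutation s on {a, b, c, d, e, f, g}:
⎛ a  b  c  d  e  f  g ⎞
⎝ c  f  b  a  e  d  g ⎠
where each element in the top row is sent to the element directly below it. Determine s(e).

The entry below e in the array is e, so s(e) = e.

e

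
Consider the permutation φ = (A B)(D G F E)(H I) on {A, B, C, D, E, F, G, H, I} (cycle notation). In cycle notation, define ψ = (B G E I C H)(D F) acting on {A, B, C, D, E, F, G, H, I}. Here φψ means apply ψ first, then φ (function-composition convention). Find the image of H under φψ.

A

ψ(H) = B, then φ(B) = A; composing gives (φψ)(H) = A.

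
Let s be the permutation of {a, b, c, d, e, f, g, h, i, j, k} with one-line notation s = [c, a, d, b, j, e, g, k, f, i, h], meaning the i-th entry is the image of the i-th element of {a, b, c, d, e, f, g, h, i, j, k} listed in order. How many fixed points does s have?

The fixed points (elements with s(x) = x) are {g}, so there is 1.

1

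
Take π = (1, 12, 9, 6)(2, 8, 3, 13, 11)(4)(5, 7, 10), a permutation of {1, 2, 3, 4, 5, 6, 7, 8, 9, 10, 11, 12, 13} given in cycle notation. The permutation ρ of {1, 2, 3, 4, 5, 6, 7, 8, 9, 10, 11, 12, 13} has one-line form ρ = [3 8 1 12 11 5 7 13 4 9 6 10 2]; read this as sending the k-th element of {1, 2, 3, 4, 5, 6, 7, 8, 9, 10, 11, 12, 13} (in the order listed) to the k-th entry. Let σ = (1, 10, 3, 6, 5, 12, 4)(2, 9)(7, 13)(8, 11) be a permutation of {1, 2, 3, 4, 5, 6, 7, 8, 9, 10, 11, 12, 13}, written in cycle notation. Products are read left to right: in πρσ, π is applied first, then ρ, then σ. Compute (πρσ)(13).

5

Chase 13: π(13) = 11; ρ(11) = 6; σ(6) = 5. Hence (πρσ)(13) = 5.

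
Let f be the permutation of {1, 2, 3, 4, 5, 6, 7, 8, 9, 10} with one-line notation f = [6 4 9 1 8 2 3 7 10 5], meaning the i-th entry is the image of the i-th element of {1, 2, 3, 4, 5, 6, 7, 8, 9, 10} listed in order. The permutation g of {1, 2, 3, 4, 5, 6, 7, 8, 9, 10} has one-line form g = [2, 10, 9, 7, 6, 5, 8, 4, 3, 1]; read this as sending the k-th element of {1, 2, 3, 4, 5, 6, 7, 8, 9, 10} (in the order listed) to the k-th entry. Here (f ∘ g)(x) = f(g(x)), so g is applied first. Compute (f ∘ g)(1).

4

g(1) = 2, then f(2) = 4; composing gives (f ∘ g)(1) = 4.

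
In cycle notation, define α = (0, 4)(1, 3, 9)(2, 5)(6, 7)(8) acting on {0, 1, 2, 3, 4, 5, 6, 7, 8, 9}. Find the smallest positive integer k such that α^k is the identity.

6

The cycle type of α is (3, 2, 2, 2, 1).
The order is lcm(3, 2, 2, 2) = 6.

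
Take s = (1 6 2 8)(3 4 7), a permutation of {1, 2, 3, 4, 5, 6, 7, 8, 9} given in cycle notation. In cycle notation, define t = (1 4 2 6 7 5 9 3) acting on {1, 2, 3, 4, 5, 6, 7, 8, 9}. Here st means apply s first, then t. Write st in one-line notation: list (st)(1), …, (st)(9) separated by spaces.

Chase each element through s then t: 1 → 6 → 7; 2 → 8 → 8; 3 → 4 → 2; 4 → 7 → 5; 5 → 5 → 9; 6 → 2 → 6; 7 → 3 → 1; 8 → 1 → 4; 9 → 9 → 3.
Collecting the images, st = [7 8 2 5 9 6 1 4 3].

7 8 2 5 9 6 1 4 3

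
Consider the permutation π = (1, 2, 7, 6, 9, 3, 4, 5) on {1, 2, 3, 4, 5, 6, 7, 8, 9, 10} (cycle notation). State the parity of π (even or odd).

odd

The cycle lengths are 8, 1, 1.
A cycle of length ℓ contributes ℓ−1 transpositions, so π is a product of 7 transpositions — odd.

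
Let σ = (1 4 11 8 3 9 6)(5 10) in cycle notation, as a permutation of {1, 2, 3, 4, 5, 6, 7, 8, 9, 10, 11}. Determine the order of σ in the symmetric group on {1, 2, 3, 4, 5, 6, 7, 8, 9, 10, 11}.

14

The disjoint cycles have lengths 7, 2, 1, 1.
The order is lcm(7, 2) = 14.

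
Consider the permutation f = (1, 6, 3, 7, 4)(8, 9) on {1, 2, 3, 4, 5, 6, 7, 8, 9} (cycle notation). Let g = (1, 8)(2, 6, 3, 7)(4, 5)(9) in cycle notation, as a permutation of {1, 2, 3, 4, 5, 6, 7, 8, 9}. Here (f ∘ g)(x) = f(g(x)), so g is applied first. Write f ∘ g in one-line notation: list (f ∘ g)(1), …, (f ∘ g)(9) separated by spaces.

9 3 4 5 1 7 2 6 8

Chase each element through g then f: 1 → 8 → 9; 2 → 6 → 3; 3 → 7 → 4; 4 → 5 → 5; 5 → 4 → 1; 6 → 3 → 7; 7 → 2 → 2; 8 → 1 → 6; 9 → 9 → 8.
Collecting the images, f ∘ g = [9 3 4 5 1 7 2 6 8].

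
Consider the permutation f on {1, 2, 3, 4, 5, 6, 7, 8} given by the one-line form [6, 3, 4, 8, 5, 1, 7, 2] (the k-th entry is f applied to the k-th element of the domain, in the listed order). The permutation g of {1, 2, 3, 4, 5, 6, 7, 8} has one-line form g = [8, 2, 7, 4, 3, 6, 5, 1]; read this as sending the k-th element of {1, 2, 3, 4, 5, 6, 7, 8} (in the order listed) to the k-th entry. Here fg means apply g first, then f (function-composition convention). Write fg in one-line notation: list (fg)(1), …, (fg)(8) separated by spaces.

2 3 7 8 4 1 5 6

For each element, apply g then f: 1 → 8 → 2; 2 → 2 → 3; 3 → 7 → 7; 4 → 4 → 8; 5 → 3 → 4; 6 → 6 → 1; 7 → 5 → 5; 8 → 1 → 6.
So fg in one-line form is 2 3 7 8 4 1 5 6.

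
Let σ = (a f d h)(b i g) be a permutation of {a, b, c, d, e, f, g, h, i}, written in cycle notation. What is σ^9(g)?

g lies in the 3-cycle (b i g).
Since the cycle has length 3, σ^9 acts on it the same as σ^0 (9 mod 3 = 0).
So σ^9(g) = g.

g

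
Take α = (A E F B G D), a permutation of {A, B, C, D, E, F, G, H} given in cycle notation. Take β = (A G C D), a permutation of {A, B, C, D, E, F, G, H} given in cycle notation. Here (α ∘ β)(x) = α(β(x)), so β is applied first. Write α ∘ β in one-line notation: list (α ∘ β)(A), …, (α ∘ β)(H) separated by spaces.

Chase each element through β then α: A → G → D; B → B → G; C → D → A; D → A → E; E → E → F; F → F → B; G → C → C; H → H → H.
So α ∘ β in one-line form is D G A E F B C H.

D G A E F B C H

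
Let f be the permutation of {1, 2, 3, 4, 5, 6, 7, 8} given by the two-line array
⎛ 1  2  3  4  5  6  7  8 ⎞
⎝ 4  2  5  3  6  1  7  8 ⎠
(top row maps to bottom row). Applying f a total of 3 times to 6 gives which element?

Tracing 6 → 1 → … returns to 6 after 5 steps, so 6 lies in a 5-cycle (1, 4, 3, 5, 6).
Stepping 3 places around the cycle: 6 → 1 → 4 → 3.

3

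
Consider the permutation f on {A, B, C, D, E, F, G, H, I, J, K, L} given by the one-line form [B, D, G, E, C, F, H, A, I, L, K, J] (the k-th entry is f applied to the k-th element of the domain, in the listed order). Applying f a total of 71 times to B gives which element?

D

Tracing B → D → … returns to B after 7 steps, so B lies in a 7-cycle (A B D E C G H).
Powers repeat with period 7 on this cycle, and 71 mod 7 = 1, so f^71(B) = f^1(B).
Advancing 1 step from B: B → D.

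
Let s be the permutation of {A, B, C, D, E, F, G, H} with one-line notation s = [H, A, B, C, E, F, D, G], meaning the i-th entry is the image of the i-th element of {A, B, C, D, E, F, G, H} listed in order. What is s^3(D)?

A

Tracing D → C → … returns to D after 6 steps, so D lies in a 6-cycle (A H G D C B).
Advancing 3 steps from D: D → C → B → A.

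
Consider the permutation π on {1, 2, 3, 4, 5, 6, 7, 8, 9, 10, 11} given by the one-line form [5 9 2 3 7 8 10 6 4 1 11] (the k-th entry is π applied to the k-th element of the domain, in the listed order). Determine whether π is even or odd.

odd

In disjoint-cycle form the cycle lengths are 4, 4, 2, 1.
A cycle is odd iff its length is even; π has 3 even-length cycles, so sgn(π) = (−1)^3 and π is odd.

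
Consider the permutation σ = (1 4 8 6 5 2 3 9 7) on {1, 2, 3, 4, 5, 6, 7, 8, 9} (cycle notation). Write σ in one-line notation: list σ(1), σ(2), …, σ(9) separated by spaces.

Each element maps to the next entry in its cycle (wrapping to the front): 1→4, 2→3, 3→9, 4→8, 5→2, 6→5, 7→1, 8→6, 9→7.
Listing these in domain order gives 4 3 9 8 2 5 1 6 7.

4 3 9 8 2 5 1 6 7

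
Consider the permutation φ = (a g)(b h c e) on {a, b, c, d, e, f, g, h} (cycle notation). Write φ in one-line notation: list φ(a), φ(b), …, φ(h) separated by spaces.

g h e d b f a c

Each element maps to the next entry in its cycle (wrapping to the front): a→g, b→h, c→e, d→d, e→b, f→f, g→a, h→c.
So the one-line form is g h e d b f a c.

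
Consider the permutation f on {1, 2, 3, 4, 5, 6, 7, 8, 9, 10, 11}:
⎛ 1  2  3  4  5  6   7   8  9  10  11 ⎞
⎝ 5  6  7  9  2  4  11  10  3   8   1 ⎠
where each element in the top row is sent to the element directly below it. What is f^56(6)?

Tracing 6 → 4 → … returns to 6 after 9 steps, so 6 lies in a 9-cycle (1 5 2 6 4 9 3 7 11).
On a 9-cycle, f^9 is the identity, so f^56 = f^2 there (56 ≡ 2 mod 9).
Advancing 2 steps from 6: 6 → 4 → 9.

9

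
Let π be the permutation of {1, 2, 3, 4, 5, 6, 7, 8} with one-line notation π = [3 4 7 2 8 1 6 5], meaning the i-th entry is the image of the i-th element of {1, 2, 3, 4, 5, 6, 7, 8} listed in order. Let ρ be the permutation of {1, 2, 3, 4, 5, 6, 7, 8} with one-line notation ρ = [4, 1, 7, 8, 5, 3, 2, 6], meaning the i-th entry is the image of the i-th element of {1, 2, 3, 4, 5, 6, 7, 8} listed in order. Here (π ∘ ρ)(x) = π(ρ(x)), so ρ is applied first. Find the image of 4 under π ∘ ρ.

5

First apply ρ: ρ(4) = 8, then π(8) = 5. Thus (π ∘ ρ)(4) = 5.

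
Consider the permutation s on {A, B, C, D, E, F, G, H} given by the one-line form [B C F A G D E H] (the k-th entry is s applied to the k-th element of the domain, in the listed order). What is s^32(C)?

D

Tracing C → F → … returns to C after 5 steps, so C lies in a 5-cycle (A B C F D).
Powers repeat with period 5 on this cycle, and 32 mod 5 = 2, so s^32(C) = s^2(C).
Stepping 2 places around the cycle: C → F → D.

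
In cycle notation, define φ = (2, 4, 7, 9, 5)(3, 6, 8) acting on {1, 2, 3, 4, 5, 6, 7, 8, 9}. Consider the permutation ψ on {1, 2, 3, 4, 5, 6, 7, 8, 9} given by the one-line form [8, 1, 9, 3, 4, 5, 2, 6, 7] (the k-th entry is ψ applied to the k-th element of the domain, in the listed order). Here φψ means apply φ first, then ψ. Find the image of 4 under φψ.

φ(4) = 7, then ψ(7) = 2; composing gives (φψ)(4) = 2.

2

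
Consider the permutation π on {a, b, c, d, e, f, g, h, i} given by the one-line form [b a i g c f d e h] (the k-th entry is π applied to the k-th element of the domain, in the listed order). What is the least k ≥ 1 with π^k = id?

4

Decomposing into disjoint cycles gives cycle lengths 4, 2, 2, 1.
The order of π is the least common multiple of its cycle lengths: lcm(4, 2, 2) = 4.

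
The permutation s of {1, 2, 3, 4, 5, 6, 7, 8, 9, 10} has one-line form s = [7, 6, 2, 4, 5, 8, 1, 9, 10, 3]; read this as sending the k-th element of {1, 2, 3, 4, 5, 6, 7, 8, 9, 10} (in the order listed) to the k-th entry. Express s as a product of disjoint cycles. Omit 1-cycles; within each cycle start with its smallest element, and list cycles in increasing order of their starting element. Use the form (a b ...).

From 1: 1 → 7 → 1, closing the cycle (1 7).
Continuing from each remaining unvisited element yields (1 7)(2 6 8 9 10 3).

(1 7)(2 6 8 9 10 3)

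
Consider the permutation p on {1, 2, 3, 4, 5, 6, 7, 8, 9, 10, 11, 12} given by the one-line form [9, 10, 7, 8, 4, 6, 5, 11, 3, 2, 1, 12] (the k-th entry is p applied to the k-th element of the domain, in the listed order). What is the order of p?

Decomposing into disjoint cycles gives cycle lengths 8, 2, 1, 1.
Since disjoint cycles commute, ord(p) = lcm(8, 2) = 8.

8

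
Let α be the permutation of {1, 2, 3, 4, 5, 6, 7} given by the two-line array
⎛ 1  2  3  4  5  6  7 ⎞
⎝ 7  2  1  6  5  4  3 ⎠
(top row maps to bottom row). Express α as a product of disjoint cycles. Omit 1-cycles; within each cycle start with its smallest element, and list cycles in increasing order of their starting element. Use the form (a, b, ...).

Start at 1 and follow images: 1 → 7 → 3 → 1, giving the cycle (1, 7, 3).
Repeating from the next unused element and collecting all non-trivial cycles gives (1, 7, 3)(4, 6).

(1, 7, 3)(4, 6)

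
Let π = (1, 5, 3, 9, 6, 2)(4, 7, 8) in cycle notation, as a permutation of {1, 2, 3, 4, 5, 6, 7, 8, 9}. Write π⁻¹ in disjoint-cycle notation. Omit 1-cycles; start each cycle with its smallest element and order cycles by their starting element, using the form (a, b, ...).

(1, 2, 6, 9, 3, 5)(4, 8, 7)

The inverse reverses each cycle.
Reversing each cycle of π and rotating so the smallest element leads gives (1, 2, 6, 9, 3, 5)(4, 8, 7).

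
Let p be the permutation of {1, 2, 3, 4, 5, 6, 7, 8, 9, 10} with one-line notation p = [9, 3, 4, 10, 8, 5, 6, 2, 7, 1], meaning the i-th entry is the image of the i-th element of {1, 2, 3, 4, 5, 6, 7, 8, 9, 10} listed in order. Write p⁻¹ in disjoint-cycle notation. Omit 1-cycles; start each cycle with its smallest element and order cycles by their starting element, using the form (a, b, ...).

First write p in disjoint cycles: (1, 9, 7, 6, 5, 8, 2, 3, 4, 10).
The inverse reverses every cycle; in canonical form, p⁻¹ = (1, 10, 4, 3, 2, 8, 5, 6, 7, 9).

(1, 10, 4, 3, 2, 8, 5, 6, 7, 9)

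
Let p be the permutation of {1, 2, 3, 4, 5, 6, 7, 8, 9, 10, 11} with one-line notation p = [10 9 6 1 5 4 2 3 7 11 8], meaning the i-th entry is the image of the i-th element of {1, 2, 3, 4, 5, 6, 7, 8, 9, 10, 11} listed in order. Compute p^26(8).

10

Tracing 8 → 3 → … returns to 8 after 7 steps, so 8 lies in a 7-cycle (1 10 11 8 3 6 4).
Powers repeat with period 7 on this cycle, and 26 mod 7 = 5, so p^26(8) = p^5(8).
Stepping 5 places around the cycle: 8 → 3 → 6 → 4 → 1 → 10.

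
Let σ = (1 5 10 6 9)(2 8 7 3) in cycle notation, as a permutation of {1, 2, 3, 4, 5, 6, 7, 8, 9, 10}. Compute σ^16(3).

3

3 lies in the 4-cycle (2 8 7 3).
On a 4-cycle, σ^4 is the identity, so σ^16 = σ^0 there (16 ≡ 0 mod 4).
So σ^16(3) = 3.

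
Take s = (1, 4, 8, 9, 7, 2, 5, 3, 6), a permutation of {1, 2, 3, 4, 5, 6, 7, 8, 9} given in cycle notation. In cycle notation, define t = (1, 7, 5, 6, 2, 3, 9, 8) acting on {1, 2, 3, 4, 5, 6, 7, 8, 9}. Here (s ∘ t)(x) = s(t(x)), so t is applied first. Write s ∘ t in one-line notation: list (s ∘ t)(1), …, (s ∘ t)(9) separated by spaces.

2 6 7 8 1 5 3 4 9

(s ∘ t)(x) = s(t(x)). Computing each image: s(t(1)) = s(7) = 2, s(t(2)) = s(3) = 6, s(t(3)) = s(9) = 7, s(t(4)) = s(4) = 8, s(t(5)) = s(6) = 1, s(t(6)) = s(2) = 5, s(t(7)) = s(5) = 3, s(t(8)) = s(1) = 4, s(t(9)) = s(8) = 9.
Hence s ∘ t = [2 6 7 8 1 5 3 4 9].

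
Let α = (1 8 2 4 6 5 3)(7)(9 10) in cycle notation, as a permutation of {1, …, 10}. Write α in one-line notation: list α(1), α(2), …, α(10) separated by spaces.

Image by image: 1→8, 2→4, 3→1, 4→6, 5→3, 6→5, 7→7, 8→2, 9→10, 10→9.
So the one-line form is 8 4 1 6 3 5 7 2 10 9.

8 4 1 6 3 5 7 2 10 9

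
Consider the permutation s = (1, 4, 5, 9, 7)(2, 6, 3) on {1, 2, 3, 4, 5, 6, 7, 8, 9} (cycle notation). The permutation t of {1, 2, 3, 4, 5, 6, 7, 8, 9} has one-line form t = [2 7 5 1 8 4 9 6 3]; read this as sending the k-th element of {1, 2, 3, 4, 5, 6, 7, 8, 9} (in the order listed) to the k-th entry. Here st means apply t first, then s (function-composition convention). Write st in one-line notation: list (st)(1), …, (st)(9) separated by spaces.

6 1 9 4 8 5 7 3 2

(st)(x) = s(t(x)). Computing each image: s(t(1)) = s(2) = 6, s(t(2)) = s(7) = 1, s(t(3)) = s(5) = 9, s(t(4)) = s(1) = 4, s(t(5)) = s(8) = 8, s(t(6)) = s(4) = 5, s(t(7)) = s(9) = 7, s(t(8)) = s(6) = 3, s(t(9)) = s(3) = 2.
Hence st = [6 1 9 4 8 5 7 3 2].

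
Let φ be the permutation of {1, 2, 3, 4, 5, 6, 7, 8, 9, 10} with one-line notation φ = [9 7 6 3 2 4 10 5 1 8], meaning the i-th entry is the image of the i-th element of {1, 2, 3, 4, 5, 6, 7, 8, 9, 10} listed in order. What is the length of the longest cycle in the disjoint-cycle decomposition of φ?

5

Decomposing into disjoint cycles gives (1 9)(2 7 10 8 5)(3 6 4); the longest has length 5.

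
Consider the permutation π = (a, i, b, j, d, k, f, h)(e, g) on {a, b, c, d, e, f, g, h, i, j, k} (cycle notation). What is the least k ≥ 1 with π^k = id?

The cycle type of π is (8, 2, 1).
The order is lcm(8, 2) = 8.

8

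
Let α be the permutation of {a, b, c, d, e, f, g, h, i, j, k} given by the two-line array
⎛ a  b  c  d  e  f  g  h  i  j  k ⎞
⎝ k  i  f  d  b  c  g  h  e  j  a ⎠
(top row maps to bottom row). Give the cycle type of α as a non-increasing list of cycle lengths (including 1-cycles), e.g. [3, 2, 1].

The disjoint cycles are (a k)(b i e)(c f)(d)(g)(h)(j), with lengths 3, 2, 2, 1, 1, 1, 1 in non-increasing order.

[3, 2, 2, 1, 1, 1, 1]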